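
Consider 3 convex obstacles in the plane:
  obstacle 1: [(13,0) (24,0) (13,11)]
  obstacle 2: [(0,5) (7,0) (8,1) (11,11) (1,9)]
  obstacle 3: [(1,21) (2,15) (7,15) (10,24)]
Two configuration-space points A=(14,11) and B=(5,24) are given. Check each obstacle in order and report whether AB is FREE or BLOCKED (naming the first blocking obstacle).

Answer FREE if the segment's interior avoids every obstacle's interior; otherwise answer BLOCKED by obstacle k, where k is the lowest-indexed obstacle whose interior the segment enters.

BLOCKED by obstacle 3

Obstacle 1 [(13,0) (24,0) (13,11)]:
  edge (13,0)–(24,0): clear
  edge (24,0)–(13,11): clear
  edge (13,11)–(13,0): clear
  midpoint (19/2,35/2) outside
  → clear
Obstacle 2 [(0,5) (7,0) (8,1) (11,11) (1,9)]:
  edge (0,5)–(7,0): clear
  edge (7,0)–(8,1): clear
  edge (8,1)–(11,11): clear
  edge (11,11)–(1,9): clear
  edge (1,9)–(0,5): clear
  midpoint (19/2,35/2) outside
  → clear
Obstacle 3 [(1,21) (2,15) (7,15) (10,24)]:
  edge (1,21)–(2,15): clear
  edge (2,15)–(7,15): clear
  edge (7,15)–(10,24): crosses AB
  edge (10,24)–(1,21): crosses AB
  → BLOCKED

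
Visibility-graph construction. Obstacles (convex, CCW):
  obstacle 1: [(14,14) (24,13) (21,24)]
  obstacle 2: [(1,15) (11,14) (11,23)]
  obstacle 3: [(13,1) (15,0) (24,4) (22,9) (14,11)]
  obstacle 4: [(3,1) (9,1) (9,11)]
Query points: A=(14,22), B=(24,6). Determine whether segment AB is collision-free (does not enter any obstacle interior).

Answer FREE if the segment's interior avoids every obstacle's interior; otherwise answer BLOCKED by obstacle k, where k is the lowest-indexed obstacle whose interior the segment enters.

BLOCKED by obstacle 1

Obstacle 1 [(14,14) (24,13) (21,24)]:
  edge (14,14)–(24,13): crosses AB
  edge (24,13)–(21,24): clear
  edge (21,24)–(14,14): crosses AB
  → BLOCKED
Obstacle 2 [(1,15) (11,14) (11,23)]:
  edge (1,15)–(11,14): clear
  edge (11,14)–(11,23): clear
  edge (11,23)–(1,15): clear
  midpoint (19,14) outside
  → clear
Obstacle 3 [(13,1) (15,0) (24,4) (22,9) (14,11)]:
  edge (13,1)–(15,0): clear
  edge (15,0)–(24,4): clear
  edge (24,4)–(22,9): clear
  edge (22,9)–(14,11): clear
  edge (14,11)–(13,1): clear
  midpoint (19,14) outside
  → clear
Obstacle 4 [(3,1) (9,1) (9,11)]:
  edge (3,1)–(9,1): clear
  edge (9,1)–(9,11): clear
  edge (9,11)–(3,1): clear
  midpoint (19,14) outside
  → clear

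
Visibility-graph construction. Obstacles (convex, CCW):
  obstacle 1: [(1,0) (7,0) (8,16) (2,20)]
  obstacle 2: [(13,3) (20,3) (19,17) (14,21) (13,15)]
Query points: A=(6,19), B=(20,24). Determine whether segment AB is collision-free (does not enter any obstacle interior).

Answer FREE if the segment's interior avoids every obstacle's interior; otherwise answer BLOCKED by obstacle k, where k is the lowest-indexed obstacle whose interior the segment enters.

FREE

Obstacle 1 [(1,0) (7,0) (8,16) (2,20)]:
  edge (1,0)–(7,0): clear
  edge (7,0)–(8,16): clear
  edge (8,16)–(2,20): clear
  edge (2,20)–(1,0): clear
  midpoint (13,43/2) outside
  → clear
Obstacle 2 [(13,3) (20,3) (19,17) (14,21) (13,15)]:
  edge (13,3)–(20,3): clear
  edge (20,3)–(19,17): clear
  edge (19,17)–(14,21): clear
  edge (14,21)–(13,15): clear
  edge (13,15)–(13,3): clear
  midpoint (13,43/2) outside
  → clear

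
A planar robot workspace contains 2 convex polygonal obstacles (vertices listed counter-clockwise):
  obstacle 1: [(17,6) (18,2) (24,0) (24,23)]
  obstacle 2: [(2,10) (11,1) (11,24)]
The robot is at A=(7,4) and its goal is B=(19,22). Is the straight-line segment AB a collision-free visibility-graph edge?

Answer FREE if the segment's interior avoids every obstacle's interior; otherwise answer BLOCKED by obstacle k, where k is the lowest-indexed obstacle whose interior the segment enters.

BLOCKED by obstacle 2

Obstacle 1 [(17,6) (18,2) (24,0) (24,23)]:
  edge (17,6)–(18,2): clear
  edge (18,2)–(24,0): clear
  edge (24,0)–(24,23): clear
  edge (24,23)–(17,6): clear
  midpoint (13,13) outside
  → clear
Obstacle 2 [(2,10) (11,1) (11,24)]:
  edge (2,10)–(11,1): crosses AB
  edge (11,1)–(11,24): crosses AB
  edge (11,24)–(2,10): clear
  → BLOCKED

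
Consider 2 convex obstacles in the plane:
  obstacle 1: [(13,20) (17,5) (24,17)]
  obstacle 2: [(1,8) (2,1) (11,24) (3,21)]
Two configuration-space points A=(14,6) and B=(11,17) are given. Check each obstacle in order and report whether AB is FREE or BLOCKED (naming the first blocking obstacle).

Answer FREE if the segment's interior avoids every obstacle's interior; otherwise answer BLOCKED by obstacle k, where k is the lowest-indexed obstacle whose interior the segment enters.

FREE

Obstacle 1 [(13,20) (17,5) (24,17)]:
  edge (13,20)–(17,5): clear
  edge (17,5)–(24,17): clear
  edge (24,17)–(13,20): clear
  midpoint (25/2,23/2) outside
  → clear
Obstacle 2 [(1,8) (2,1) (11,24) (3,21)]:
  edge (1,8)–(2,1): clear
  edge (2,1)–(11,24): clear
  edge (11,24)–(3,21): clear
  edge (3,21)–(1,8): clear
  midpoint (25/2,23/2) outside
  → clear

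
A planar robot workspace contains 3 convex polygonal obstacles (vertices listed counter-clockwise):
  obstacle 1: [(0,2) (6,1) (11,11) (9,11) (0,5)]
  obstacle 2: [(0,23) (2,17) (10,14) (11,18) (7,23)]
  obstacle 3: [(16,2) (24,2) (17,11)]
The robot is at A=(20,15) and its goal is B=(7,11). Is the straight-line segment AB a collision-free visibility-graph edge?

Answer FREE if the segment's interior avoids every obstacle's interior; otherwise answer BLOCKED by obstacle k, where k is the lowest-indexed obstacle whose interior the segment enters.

Obstacle 1 [(0,2) (6,1) (11,11) (9,11) (0,5)]:
  edge (0,2)–(6,1): clear
  edge (6,1)–(11,11): clear
  edge (11,11)–(9,11): clear
  edge (9,11)–(0,5): clear
  edge (0,5)–(0,2): clear
  midpoint (27/2,13) outside
  → clear
Obstacle 2 [(0,23) (2,17) (10,14) (11,18) (7,23)]:
  edge (0,23)–(2,17): clear
  edge (2,17)–(10,14): clear
  edge (10,14)–(11,18): clear
  edge (11,18)–(7,23): clear
  edge (7,23)–(0,23): clear
  midpoint (27/2,13) outside
  → clear
Obstacle 3 [(16,2) (24,2) (17,11)]:
  edge (16,2)–(24,2): clear
  edge (24,2)–(17,11): clear
  edge (17,11)–(16,2): clear
  midpoint (27/2,13) outside
  → clear

FREE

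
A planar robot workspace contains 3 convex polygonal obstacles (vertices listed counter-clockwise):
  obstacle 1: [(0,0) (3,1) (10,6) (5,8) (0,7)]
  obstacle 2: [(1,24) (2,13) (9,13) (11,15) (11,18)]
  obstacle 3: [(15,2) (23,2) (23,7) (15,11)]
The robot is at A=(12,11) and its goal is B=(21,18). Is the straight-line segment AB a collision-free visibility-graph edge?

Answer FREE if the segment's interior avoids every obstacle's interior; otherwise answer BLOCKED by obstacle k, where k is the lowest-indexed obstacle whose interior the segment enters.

Obstacle 1 [(0,0) (3,1) (10,6) (5,8) (0,7)]:
  edge (0,0)–(3,1): clear
  edge (3,1)–(10,6): clear
  edge (10,6)–(5,8): clear
  edge (5,8)–(0,7): clear
  edge (0,7)–(0,0): clear
  midpoint (33/2,29/2) outside
  → clear
Obstacle 2 [(1,24) (2,13) (9,13) (11,15) (11,18)]:
  edge (1,24)–(2,13): clear
  edge (2,13)–(9,13): clear
  edge (9,13)–(11,15): clear
  edge (11,15)–(11,18): clear
  edge (11,18)–(1,24): clear
  midpoint (33/2,29/2) outside
  → clear
Obstacle 3 [(15,2) (23,2) (23,7) (15,11)]:
  edge (15,2)–(23,2): clear
  edge (23,2)–(23,7): clear
  edge (23,7)–(15,11): clear
  edge (15,11)–(15,2): clear
  midpoint (33/2,29/2) outside
  → clear

FREE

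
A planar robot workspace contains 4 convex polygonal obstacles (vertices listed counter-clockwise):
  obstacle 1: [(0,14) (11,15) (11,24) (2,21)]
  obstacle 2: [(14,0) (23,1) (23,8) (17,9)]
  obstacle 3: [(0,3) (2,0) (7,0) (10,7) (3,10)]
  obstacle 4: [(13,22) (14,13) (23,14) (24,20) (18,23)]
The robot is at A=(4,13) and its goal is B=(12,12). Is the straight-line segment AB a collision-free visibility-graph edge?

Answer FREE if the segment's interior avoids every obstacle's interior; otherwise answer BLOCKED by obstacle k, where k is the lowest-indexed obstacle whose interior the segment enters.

Obstacle 1 [(0,14) (11,15) (11,24) (2,21)]:
  edge (0,14)–(11,15): clear
  edge (11,15)–(11,24): clear
  edge (11,24)–(2,21): clear
  edge (2,21)–(0,14): clear
  midpoint (8,25/2) outside
  → clear
Obstacle 2 [(14,0) (23,1) (23,8) (17,9)]:
  edge (14,0)–(23,1): clear
  edge (23,1)–(23,8): clear
  edge (23,8)–(17,9): clear
  edge (17,9)–(14,0): clear
  midpoint (8,25/2) outside
  → clear
Obstacle 3 [(0,3) (2,0) (7,0) (10,7) (3,10)]:
  edge (0,3)–(2,0): clear
  edge (2,0)–(7,0): clear
  edge (7,0)–(10,7): clear
  edge (10,7)–(3,10): clear
  edge (3,10)–(0,3): clear
  midpoint (8,25/2) outside
  → clear
Obstacle 4 [(13,22) (14,13) (23,14) (24,20) (18,23)]:
  edge (13,22)–(14,13): clear
  edge (14,13)–(23,14): clear
  edge (23,14)–(24,20): clear
  edge (24,20)–(18,23): clear
  edge (18,23)–(13,22): clear
  midpoint (8,25/2) outside
  → clear

FREE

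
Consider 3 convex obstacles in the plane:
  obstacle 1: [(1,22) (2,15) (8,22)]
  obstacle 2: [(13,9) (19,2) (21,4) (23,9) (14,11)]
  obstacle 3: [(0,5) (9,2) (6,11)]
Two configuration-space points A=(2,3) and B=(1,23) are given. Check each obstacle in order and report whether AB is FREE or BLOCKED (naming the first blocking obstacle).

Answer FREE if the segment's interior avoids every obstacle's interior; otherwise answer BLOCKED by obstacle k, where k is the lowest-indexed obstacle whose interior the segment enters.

BLOCKED by obstacle 1

Obstacle 1 [(1,22) (2,15) (8,22)]:
  edge (1,22)–(2,15): crosses AB
  edge (2,15)–(8,22): clear
  edge (8,22)–(1,22): crosses AB
  → BLOCKED
Obstacle 2 [(13,9) (19,2) (21,4) (23,9) (14,11)]:
  edge (13,9)–(19,2): clear
  edge (19,2)–(21,4): clear
  edge (21,4)–(23,9): clear
  edge (23,9)–(14,11): clear
  edge (14,11)–(13,9): clear
  midpoint (3/2,13) outside
  → clear
Obstacle 3 [(0,5) (9,2) (6,11)]:
  edge (0,5)–(9,2): crosses AB
  edge (9,2)–(6,11): clear
  edge (6,11)–(0,5): crosses AB
  → BLOCKED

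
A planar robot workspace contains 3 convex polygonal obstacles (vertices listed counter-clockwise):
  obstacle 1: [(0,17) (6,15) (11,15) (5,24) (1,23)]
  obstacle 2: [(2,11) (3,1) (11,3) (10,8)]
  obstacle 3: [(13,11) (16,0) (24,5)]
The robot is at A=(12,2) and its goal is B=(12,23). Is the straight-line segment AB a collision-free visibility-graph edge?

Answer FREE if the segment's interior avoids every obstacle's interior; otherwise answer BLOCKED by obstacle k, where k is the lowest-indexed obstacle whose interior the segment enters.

Obstacle 1 [(0,17) (6,15) (11,15) (5,24) (1,23)]:
  edge (0,17)–(6,15): clear
  edge (6,15)–(11,15): clear
  edge (11,15)–(5,24): clear
  edge (5,24)–(1,23): clear
  edge (1,23)–(0,17): clear
  midpoint (12,25/2) outside
  → clear
Obstacle 2 [(2,11) (3,1) (11,3) (10,8)]:
  edge (2,11)–(3,1): clear
  edge (3,1)–(11,3): clear
  edge (11,3)–(10,8): clear
  edge (10,8)–(2,11): clear
  midpoint (12,25/2) outside
  → clear
Obstacle 3 [(13,11) (16,0) (24,5)]:
  edge (13,11)–(16,0): clear
  edge (16,0)–(24,5): clear
  edge (24,5)–(13,11): clear
  midpoint (12,25/2) outside
  → clear

FREE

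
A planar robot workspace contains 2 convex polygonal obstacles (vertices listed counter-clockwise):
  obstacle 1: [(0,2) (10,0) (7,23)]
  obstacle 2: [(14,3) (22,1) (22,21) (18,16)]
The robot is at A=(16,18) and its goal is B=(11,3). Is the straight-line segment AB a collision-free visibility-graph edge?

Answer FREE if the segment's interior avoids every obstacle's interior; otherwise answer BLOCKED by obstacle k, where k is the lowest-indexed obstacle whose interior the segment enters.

FREE

Obstacle 1 [(0,2) (10,0) (7,23)]:
  edge (0,2)–(10,0): clear
  edge (10,0)–(7,23): clear
  edge (7,23)–(0,2): clear
  midpoint (27/2,21/2) outside
  → clear
Obstacle 2 [(14,3) (22,1) (22,21) (18,16)]:
  edge (14,3)–(22,1): clear
  edge (22,1)–(22,21): clear
  edge (22,21)–(18,16): clear
  edge (18,16)–(14,3): clear
  midpoint (27/2,21/2) outside
  → clear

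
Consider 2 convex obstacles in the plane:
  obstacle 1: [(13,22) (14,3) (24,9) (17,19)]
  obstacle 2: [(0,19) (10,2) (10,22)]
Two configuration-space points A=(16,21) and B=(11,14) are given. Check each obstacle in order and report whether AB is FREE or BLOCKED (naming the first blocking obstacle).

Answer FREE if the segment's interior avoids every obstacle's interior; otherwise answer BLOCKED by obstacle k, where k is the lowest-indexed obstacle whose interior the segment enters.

Obstacle 1 [(13,22) (14,3) (24,9) (17,19)]:
  edge (13,22)–(14,3): crosses AB
  edge (14,3)–(24,9): clear
  edge (24,9)–(17,19): clear
  edge (17,19)–(13,22): crosses AB
  → BLOCKED
Obstacle 2 [(0,19) (10,2) (10,22)]:
  edge (0,19)–(10,2): clear
  edge (10,2)–(10,22): clear
  edge (10,22)–(0,19): clear
  midpoint (27/2,35/2) outside
  → clear

BLOCKED by obstacle 1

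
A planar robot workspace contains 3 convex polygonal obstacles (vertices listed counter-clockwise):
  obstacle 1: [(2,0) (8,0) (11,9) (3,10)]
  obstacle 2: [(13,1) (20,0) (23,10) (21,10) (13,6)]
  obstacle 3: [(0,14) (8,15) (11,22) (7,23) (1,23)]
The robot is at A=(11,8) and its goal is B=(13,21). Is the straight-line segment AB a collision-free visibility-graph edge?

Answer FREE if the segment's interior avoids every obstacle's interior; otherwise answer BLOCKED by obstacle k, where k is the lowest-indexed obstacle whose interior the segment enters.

Obstacle 1 [(2,0) (8,0) (11,9) (3,10)]:
  edge (2,0)–(8,0): clear
  edge (8,0)–(11,9): clear
  edge (11,9)–(3,10): clear
  edge (3,10)–(2,0): clear
  midpoint (12,29/2) outside
  → clear
Obstacle 2 [(13,1) (20,0) (23,10) (21,10) (13,6)]:
  edge (13,1)–(20,0): clear
  edge (20,0)–(23,10): clear
  edge (23,10)–(21,10): clear
  edge (21,10)–(13,6): clear
  edge (13,6)–(13,1): clear
  midpoint (12,29/2) outside
  → clear
Obstacle 3 [(0,14) (8,15) (11,22) (7,23) (1,23)]:
  edge (0,14)–(8,15): clear
  edge (8,15)–(11,22): clear
  edge (11,22)–(7,23): clear
  edge (7,23)–(1,23): clear
  edge (1,23)–(0,14): clear
  midpoint (12,29/2) outside
  → clear

FREE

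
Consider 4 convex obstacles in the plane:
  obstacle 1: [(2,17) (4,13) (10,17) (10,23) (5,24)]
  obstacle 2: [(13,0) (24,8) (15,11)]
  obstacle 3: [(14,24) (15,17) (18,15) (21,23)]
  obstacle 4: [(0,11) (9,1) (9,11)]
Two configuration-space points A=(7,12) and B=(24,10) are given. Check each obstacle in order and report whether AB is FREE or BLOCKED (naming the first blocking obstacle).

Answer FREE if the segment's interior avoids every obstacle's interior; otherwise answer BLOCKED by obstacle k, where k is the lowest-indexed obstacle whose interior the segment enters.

FREE

Obstacle 1 [(2,17) (4,13) (10,17) (10,23) (5,24)]:
  edge (2,17)–(4,13): clear
  edge (4,13)–(10,17): clear
  edge (10,17)–(10,23): clear
  edge (10,23)–(5,24): clear
  edge (5,24)–(2,17): clear
  midpoint (31/2,11) outside
  → clear
Obstacle 2 [(13,0) (24,8) (15,11)]:
  edge (13,0)–(24,8): clear
  edge (24,8)–(15,11): clear
  edge (15,11)–(13,0): clear
  midpoint (31/2,11) outside
  → clear
Obstacle 3 [(14,24) (15,17) (18,15) (21,23)]:
  edge (14,24)–(15,17): clear
  edge (15,17)–(18,15): clear
  edge (18,15)–(21,23): clear
  edge (21,23)–(14,24): clear
  midpoint (31/2,11) outside
  → clear
Obstacle 4 [(0,11) (9,1) (9,11)]:
  edge (0,11)–(9,1): clear
  edge (9,1)–(9,11): clear
  edge (9,11)–(0,11): clear
  midpoint (31/2,11) outside
  → clear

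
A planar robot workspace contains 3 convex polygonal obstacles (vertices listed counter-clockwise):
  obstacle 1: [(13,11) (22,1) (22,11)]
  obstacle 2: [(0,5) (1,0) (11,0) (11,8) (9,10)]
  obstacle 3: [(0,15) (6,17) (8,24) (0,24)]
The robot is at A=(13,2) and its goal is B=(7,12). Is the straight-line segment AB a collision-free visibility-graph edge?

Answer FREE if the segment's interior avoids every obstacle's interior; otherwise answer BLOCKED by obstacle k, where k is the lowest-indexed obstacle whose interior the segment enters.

Obstacle 1 [(13,11) (22,1) (22,11)]:
  edge (13,11)–(22,1): clear
  edge (22,1)–(22,11): clear
  edge (22,11)–(13,11): clear
  midpoint (10,7) outside
  → clear
Obstacle 2 [(0,5) (1,0) (11,0) (11,8) (9,10)]:
  edge (0,5)–(1,0): clear
  edge (1,0)–(11,0): clear
  edge (11,0)–(11,8): crosses AB
  edge (11,8)–(9,10): clear
  edge (9,10)–(0,5): crosses AB
  → BLOCKED
Obstacle 3 [(0,15) (6,17) (8,24) (0,24)]:
  edge (0,15)–(6,17): clear
  edge (6,17)–(8,24): clear
  edge (8,24)–(0,24): clear
  edge (0,24)–(0,15): clear
  midpoint (10,7) outside
  → clear

BLOCKED by obstacle 2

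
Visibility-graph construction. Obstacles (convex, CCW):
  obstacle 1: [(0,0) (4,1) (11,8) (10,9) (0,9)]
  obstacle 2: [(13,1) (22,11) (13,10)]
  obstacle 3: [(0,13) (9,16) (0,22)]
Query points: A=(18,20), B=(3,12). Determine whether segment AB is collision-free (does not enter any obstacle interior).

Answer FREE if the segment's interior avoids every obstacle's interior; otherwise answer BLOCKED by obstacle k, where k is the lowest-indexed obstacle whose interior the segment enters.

FREE

Obstacle 1 [(0,0) (4,1) (11,8) (10,9) (0,9)]:
  edge (0,0)–(4,1): clear
  edge (4,1)–(11,8): clear
  edge (11,8)–(10,9): clear
  edge (10,9)–(0,9): clear
  edge (0,9)–(0,0): clear
  midpoint (21/2,16) outside
  → clear
Obstacle 2 [(13,1) (22,11) (13,10)]:
  edge (13,1)–(22,11): clear
  edge (22,11)–(13,10): clear
  edge (13,10)–(13,1): clear
  midpoint (21/2,16) outside
  → clear
Obstacle 3 [(0,13) (9,16) (0,22)]:
  edge (0,13)–(9,16): clear
  edge (9,16)–(0,22): clear
  edge (0,22)–(0,13): clear
  midpoint (21/2,16) outside
  → clear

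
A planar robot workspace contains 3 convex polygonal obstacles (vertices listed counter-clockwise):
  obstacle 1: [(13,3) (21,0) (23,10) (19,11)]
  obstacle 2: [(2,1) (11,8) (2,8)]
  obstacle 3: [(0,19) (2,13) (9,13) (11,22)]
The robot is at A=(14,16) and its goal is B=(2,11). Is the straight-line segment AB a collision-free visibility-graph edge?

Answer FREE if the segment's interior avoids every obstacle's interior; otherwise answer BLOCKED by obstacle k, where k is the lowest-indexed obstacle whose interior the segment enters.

BLOCKED by obstacle 3

Obstacle 1 [(13,3) (21,0) (23,10) (19,11)]:
  edge (13,3)–(21,0): clear
  edge (21,0)–(23,10): clear
  edge (23,10)–(19,11): clear
  edge (19,11)–(13,3): clear
  midpoint (8,27/2) outside
  → clear
Obstacle 2 [(2,1) (11,8) (2,8)]:
  edge (2,1)–(11,8): clear
  edge (11,8)–(2,8): clear
  edge (2,8)–(2,1): clear
  midpoint (8,27/2) outside
  → clear
Obstacle 3 [(0,19) (2,13) (9,13) (11,22)]:
  edge (0,19)–(2,13): clear
  edge (2,13)–(9,13): crosses AB
  edge (9,13)–(11,22): crosses AB
  edge (11,22)–(0,19): clear
  → BLOCKED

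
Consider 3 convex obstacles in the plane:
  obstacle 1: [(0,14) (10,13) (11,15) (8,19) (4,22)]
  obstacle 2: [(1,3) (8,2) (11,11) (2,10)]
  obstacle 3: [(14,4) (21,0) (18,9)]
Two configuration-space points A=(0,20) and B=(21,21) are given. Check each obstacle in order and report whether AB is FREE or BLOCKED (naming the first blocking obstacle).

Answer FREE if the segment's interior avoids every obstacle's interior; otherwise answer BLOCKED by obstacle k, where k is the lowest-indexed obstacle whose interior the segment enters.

BLOCKED by obstacle 1

Obstacle 1 [(0,14) (10,13) (11,15) (8,19) (4,22)]:
  edge (0,14)–(10,13): clear
  edge (10,13)–(11,15): clear
  edge (11,15)–(8,19): clear
  edge (8,19)–(4,22): crosses AB
  edge (4,22)–(0,14): crosses AB
  → BLOCKED
Obstacle 2 [(1,3) (8,2) (11,11) (2,10)]:
  edge (1,3)–(8,2): clear
  edge (8,2)–(11,11): clear
  edge (11,11)–(2,10): clear
  edge (2,10)–(1,3): clear
  midpoint (21/2,41/2) outside
  → clear
Obstacle 3 [(14,4) (21,0) (18,9)]:
  edge (14,4)–(21,0): clear
  edge (21,0)–(18,9): clear
  edge (18,9)–(14,4): clear
  midpoint (21/2,41/2) outside
  → clear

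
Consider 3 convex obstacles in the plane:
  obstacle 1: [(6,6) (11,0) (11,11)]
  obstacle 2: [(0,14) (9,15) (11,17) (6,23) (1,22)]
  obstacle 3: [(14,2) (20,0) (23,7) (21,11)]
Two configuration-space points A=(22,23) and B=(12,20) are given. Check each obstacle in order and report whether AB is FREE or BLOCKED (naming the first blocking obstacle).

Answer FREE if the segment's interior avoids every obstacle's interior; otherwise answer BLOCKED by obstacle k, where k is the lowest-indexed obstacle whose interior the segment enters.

Obstacle 1 [(6,6) (11,0) (11,11)]:
  edge (6,6)–(11,0): clear
  edge (11,0)–(11,11): clear
  edge (11,11)–(6,6): clear
  midpoint (17,43/2) outside
  → clear
Obstacle 2 [(0,14) (9,15) (11,17) (6,23) (1,22)]:
  edge (0,14)–(9,15): clear
  edge (9,15)–(11,17): clear
  edge (11,17)–(6,23): clear
  edge (6,23)–(1,22): clear
  edge (1,22)–(0,14): clear
  midpoint (17,43/2) outside
  → clear
Obstacle 3 [(14,2) (20,0) (23,7) (21,11)]:
  edge (14,2)–(20,0): clear
  edge (20,0)–(23,7): clear
  edge (23,7)–(21,11): clear
  edge (21,11)–(14,2): clear
  midpoint (17,43/2) outside
  → clear

FREE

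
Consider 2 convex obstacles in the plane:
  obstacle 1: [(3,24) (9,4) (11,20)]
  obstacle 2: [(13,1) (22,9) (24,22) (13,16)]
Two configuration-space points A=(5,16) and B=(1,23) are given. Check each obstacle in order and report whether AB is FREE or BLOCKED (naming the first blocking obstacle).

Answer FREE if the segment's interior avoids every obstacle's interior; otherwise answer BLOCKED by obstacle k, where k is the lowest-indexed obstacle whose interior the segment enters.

Obstacle 1 [(3,24) (9,4) (11,20)]:
  edge (3,24)–(9,4): clear
  edge (9,4)–(11,20): clear
  edge (11,20)–(3,24): clear
  midpoint (3,39/2) outside
  → clear
Obstacle 2 [(13,1) (22,9) (24,22) (13,16)]:
  edge (13,1)–(22,9): clear
  edge (22,9)–(24,22): clear
  edge (24,22)–(13,16): clear
  edge (13,16)–(13,1): clear
  midpoint (3,39/2) outside
  → clear

FREE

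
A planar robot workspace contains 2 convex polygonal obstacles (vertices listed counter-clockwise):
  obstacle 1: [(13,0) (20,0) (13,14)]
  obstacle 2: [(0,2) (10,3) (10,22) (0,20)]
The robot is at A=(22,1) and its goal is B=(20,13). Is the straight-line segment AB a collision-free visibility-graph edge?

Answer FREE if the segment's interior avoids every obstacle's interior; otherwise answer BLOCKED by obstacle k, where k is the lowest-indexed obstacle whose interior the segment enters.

Obstacle 1 [(13,0) (20,0) (13,14)]:
  edge (13,0)–(20,0): clear
  edge (20,0)–(13,14): clear
  edge (13,14)–(13,0): clear
  midpoint (21,7) outside
  → clear
Obstacle 2 [(0,2) (10,3) (10,22) (0,20)]:
  edge (0,2)–(10,3): clear
  edge (10,3)–(10,22): clear
  edge (10,22)–(0,20): clear
  edge (0,20)–(0,2): clear
  midpoint (21,7) outside
  → clear

FREE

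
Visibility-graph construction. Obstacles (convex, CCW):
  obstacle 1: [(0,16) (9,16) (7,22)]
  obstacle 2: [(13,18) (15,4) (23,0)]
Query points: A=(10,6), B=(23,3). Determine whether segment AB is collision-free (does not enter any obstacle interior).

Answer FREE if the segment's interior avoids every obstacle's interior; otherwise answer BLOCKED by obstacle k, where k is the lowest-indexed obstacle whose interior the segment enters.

BLOCKED by obstacle 2

Obstacle 1 [(0,16) (9,16) (7,22)]:
  edge (0,16)–(9,16): clear
  edge (9,16)–(7,22): clear
  edge (7,22)–(0,16): clear
  midpoint (33/2,9/2) outside
  → clear
Obstacle 2 [(13,18) (15,4) (23,0)]:
  edge (13,18)–(15,4): crosses AB
  edge (15,4)–(23,0): clear
  edge (23,0)–(13,18): crosses AB
  → BLOCKED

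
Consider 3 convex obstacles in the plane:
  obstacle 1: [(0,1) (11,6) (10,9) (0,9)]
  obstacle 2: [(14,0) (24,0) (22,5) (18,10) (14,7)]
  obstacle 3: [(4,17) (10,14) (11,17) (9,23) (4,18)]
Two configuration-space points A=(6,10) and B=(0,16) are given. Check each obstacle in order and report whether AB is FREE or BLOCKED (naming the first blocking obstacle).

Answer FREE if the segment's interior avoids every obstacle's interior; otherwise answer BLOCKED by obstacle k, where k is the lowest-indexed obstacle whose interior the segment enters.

Obstacle 1 [(0,1) (11,6) (10,9) (0,9)]:
  edge (0,1)–(11,6): clear
  edge (11,6)–(10,9): clear
  edge (10,9)–(0,9): clear
  edge (0,9)–(0,1): clear
  midpoint (3,13) outside
  → clear
Obstacle 2 [(14,0) (24,0) (22,5) (18,10) (14,7)]:
  edge (14,0)–(24,0): clear
  edge (24,0)–(22,5): clear
  edge (22,5)–(18,10): clear
  edge (18,10)–(14,7): clear
  edge (14,7)–(14,0): clear
  midpoint (3,13) outside
  → clear
Obstacle 3 [(4,17) (10,14) (11,17) (9,23) (4,18)]:
  edge (4,17)–(10,14): clear
  edge (10,14)–(11,17): clear
  edge (11,17)–(9,23): clear
  edge (9,23)–(4,18): clear
  edge (4,18)–(4,17): clear
  midpoint (3,13) outside
  → clear

FREE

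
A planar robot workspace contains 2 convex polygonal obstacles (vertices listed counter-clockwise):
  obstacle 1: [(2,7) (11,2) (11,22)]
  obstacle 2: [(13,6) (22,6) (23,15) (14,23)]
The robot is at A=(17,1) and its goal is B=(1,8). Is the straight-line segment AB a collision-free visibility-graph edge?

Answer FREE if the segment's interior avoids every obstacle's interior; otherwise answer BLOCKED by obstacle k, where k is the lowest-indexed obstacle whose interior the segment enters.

Obstacle 1 [(2,7) (11,2) (11,22)]:
  edge (2,7)–(11,2): clear
  edge (11,2)–(11,22): crosses AB
  edge (11,22)–(2,7): crosses AB
  → BLOCKED
Obstacle 2 [(13,6) (22,6) (23,15) (14,23)]:
  edge (13,6)–(22,6): clear
  edge (22,6)–(23,15): clear
  edge (23,15)–(14,23): clear
  edge (14,23)–(13,6): clear
  midpoint (9,9/2) outside
  → clear

BLOCKED by obstacle 1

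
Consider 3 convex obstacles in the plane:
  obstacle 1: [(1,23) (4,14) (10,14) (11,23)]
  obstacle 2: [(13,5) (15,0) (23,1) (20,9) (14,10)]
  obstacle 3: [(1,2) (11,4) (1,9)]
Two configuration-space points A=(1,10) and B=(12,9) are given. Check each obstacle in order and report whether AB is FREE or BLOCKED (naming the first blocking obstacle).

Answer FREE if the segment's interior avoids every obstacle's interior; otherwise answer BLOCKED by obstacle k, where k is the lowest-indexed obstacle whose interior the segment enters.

Obstacle 1 [(1,23) (4,14) (10,14) (11,23)]:
  edge (1,23)–(4,14): clear
  edge (4,14)–(10,14): clear
  edge (10,14)–(11,23): clear
  edge (11,23)–(1,23): clear
  midpoint (13/2,19/2) outside
  → clear
Obstacle 2 [(13,5) (15,0) (23,1) (20,9) (14,10)]:
  edge (13,5)–(15,0): clear
  edge (15,0)–(23,1): clear
  edge (23,1)–(20,9): clear
  edge (20,9)–(14,10): clear
  edge (14,10)–(13,5): clear
  midpoint (13/2,19/2) outside
  → clear
Obstacle 3 [(1,2) (11,4) (1,9)]:
  edge (1,2)–(11,4): clear
  edge (11,4)–(1,9): clear
  edge (1,9)–(1,2): clear
  midpoint (13/2,19/2) outside
  → clear

FREE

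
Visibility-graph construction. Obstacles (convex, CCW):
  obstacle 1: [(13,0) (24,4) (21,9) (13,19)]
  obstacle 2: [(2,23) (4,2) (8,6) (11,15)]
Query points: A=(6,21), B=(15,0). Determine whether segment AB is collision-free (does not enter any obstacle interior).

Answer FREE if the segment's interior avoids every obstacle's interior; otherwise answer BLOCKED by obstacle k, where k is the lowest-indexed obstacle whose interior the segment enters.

BLOCKED by obstacle 1

Obstacle 1 [(13,0) (24,4) (21,9) (13,19)]:
  edge (13,0)–(24,4): crosses AB
  edge (24,4)–(21,9): clear
  edge (21,9)–(13,19): clear
  edge (13,19)–(13,0): crosses AB
  → BLOCKED
Obstacle 2 [(2,23) (4,2) (8,6) (11,15)]:
  edge (2,23)–(4,2): clear
  edge (4,2)–(8,6): clear
  edge (8,6)–(11,15): crosses AB
  edge (11,15)–(2,23): crosses AB
  → BLOCKED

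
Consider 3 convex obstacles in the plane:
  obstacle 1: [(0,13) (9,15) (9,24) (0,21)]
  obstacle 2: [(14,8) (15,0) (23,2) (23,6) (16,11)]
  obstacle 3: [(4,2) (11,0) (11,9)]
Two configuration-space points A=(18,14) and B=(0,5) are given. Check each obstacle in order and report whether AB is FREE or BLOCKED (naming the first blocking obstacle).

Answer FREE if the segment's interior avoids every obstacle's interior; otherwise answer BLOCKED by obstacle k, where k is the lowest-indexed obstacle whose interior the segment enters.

Obstacle 1 [(0,13) (9,15) (9,24) (0,21)]:
  edge (0,13)–(9,15): clear
  edge (9,15)–(9,24): clear
  edge (9,24)–(0,21): clear
  edge (0,21)–(0,13): clear
  midpoint (9,19/2) outside
  → clear
Obstacle 2 [(14,8) (15,0) (23,2) (23,6) (16,11)]:
  edge (14,8)–(15,0): clear
  edge (15,0)–(23,2): clear
  edge (23,2)–(23,6): clear
  edge (23,6)–(16,11): clear
  edge (16,11)–(14,8): clear
  midpoint (9,19/2) outside
  → clear
Obstacle 3 [(4,2) (11,0) (11,9)]:
  edge (4,2)–(11,0): clear
  edge (11,0)–(11,9): clear
  edge (11,9)–(4,2): clear
  midpoint (9,19/2) outside
  → clear

FREE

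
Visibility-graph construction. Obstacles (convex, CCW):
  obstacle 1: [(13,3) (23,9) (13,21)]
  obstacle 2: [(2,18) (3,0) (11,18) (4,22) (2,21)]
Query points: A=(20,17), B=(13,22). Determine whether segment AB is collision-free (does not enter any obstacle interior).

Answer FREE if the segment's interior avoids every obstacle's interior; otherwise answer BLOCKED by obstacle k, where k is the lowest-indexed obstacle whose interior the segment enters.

FREE

Obstacle 1 [(13,3) (23,9) (13,21)]:
  edge (13,3)–(23,9): clear
  edge (23,9)–(13,21): clear
  edge (13,21)–(13,3): clear
  midpoint (33/2,39/2) outside
  → clear
Obstacle 2 [(2,18) (3,0) (11,18) (4,22) (2,21)]:
  edge (2,18)–(3,0): clear
  edge (3,0)–(11,18): clear
  edge (11,18)–(4,22): clear
  edge (4,22)–(2,21): clear
  edge (2,21)–(2,18): clear
  midpoint (33/2,39/2) outside
  → clear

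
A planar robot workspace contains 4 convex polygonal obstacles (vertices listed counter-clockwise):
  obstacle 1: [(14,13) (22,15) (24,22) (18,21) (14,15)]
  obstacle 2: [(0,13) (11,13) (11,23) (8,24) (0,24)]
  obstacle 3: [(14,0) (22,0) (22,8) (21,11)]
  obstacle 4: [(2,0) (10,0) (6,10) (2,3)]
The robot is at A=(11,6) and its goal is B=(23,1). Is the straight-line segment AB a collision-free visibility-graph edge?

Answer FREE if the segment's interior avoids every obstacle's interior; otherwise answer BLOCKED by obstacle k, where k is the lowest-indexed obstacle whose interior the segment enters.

Obstacle 1 [(14,13) (22,15) (24,22) (18,21) (14,15)]:
  edge (14,13)–(22,15): clear
  edge (22,15)–(24,22): clear
  edge (24,22)–(18,21): clear
  edge (18,21)–(14,15): clear
  edge (14,15)–(14,13): clear
  midpoint (17,7/2) outside
  → clear
Obstacle 2 [(0,13) (11,13) (11,23) (8,24) (0,24)]:
  edge (0,13)–(11,13): clear
  edge (11,13)–(11,23): clear
  edge (11,23)–(8,24): clear
  edge (8,24)–(0,24): clear
  edge (0,24)–(0,13): clear
  midpoint (17,7/2) outside
  → clear
Obstacle 3 [(14,0) (22,0) (22,8) (21,11)]:
  edge (14,0)–(22,0): clear
  edge (22,0)–(22,8): crosses AB
  edge (22,8)–(21,11): clear
  edge (21,11)–(14,0): crosses AB
  → BLOCKED
Obstacle 4 [(2,0) (10,0) (6,10) (2,3)]:
  edge (2,0)–(10,0): clear
  edge (10,0)–(6,10): clear
  edge (6,10)–(2,3): clear
  edge (2,3)–(2,0): clear
  midpoint (17,7/2) outside
  → clear

BLOCKED by obstacle 3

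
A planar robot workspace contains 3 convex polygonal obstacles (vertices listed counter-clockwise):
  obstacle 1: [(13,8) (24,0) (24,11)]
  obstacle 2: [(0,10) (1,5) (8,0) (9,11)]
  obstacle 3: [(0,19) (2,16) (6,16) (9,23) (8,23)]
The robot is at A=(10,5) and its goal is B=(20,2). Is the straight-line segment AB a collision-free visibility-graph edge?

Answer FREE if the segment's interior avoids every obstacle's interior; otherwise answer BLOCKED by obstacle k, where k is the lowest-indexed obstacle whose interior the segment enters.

FREE

Obstacle 1 [(13,8) (24,0) (24,11)]:
  edge (13,8)–(24,0): clear
  edge (24,0)–(24,11): clear
  edge (24,11)–(13,8): clear
  midpoint (15,7/2) outside
  → clear
Obstacle 2 [(0,10) (1,5) (8,0) (9,11)]:
  edge (0,10)–(1,5): clear
  edge (1,5)–(8,0): clear
  edge (8,0)–(9,11): clear
  edge (9,11)–(0,10): clear
  midpoint (15,7/2) outside
  → clear
Obstacle 3 [(0,19) (2,16) (6,16) (9,23) (8,23)]:
  edge (0,19)–(2,16): clear
  edge (2,16)–(6,16): clear
  edge (6,16)–(9,23): clear
  edge (9,23)–(8,23): clear
  edge (8,23)–(0,19): clear
  midpoint (15,7/2) outside
  → clear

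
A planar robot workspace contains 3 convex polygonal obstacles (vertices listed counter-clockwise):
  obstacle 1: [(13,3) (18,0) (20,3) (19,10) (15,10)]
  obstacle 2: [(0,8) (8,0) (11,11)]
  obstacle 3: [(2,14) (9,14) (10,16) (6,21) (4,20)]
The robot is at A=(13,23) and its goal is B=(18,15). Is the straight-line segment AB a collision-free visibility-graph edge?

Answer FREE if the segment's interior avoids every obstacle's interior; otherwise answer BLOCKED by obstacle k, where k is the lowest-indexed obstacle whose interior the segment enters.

Obstacle 1 [(13,3) (18,0) (20,3) (19,10) (15,10)]:
  edge (13,3)–(18,0): clear
  edge (18,0)–(20,3): clear
  edge (20,3)–(19,10): clear
  edge (19,10)–(15,10): clear
  edge (15,10)–(13,3): clear
  midpoint (31/2,19) outside
  → clear
Obstacle 2 [(0,8) (8,0) (11,11)]:
  edge (0,8)–(8,0): clear
  edge (8,0)–(11,11): clear
  edge (11,11)–(0,8): clear
  midpoint (31/2,19) outside
  → clear
Obstacle 3 [(2,14) (9,14) (10,16) (6,21) (4,20)]:
  edge (2,14)–(9,14): clear
  edge (9,14)–(10,16): clear
  edge (10,16)–(6,21): clear
  edge (6,21)–(4,20): clear
  edge (4,20)–(2,14): clear
  midpoint (31/2,19) outside
  → clear

FREE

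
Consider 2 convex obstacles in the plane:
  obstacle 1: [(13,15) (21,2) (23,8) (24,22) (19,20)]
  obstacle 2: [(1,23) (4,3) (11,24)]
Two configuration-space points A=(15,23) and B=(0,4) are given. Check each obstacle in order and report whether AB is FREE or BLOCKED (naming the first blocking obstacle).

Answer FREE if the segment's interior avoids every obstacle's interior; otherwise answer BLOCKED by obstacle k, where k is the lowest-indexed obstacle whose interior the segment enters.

Obstacle 1 [(13,15) (21,2) (23,8) (24,22) (19,20)]:
  edge (13,15)–(21,2): clear
  edge (21,2)–(23,8): clear
  edge (23,8)–(24,22): clear
  edge (24,22)–(19,20): clear
  edge (19,20)–(13,15): clear
  midpoint (15/2,27/2) outside
  → clear
Obstacle 2 [(1,23) (4,3) (11,24)]:
  edge (1,23)–(4,3): crosses AB
  edge (4,3)–(11,24): crosses AB
  edge (11,24)–(1,23): clear
  → BLOCKED

BLOCKED by obstacle 2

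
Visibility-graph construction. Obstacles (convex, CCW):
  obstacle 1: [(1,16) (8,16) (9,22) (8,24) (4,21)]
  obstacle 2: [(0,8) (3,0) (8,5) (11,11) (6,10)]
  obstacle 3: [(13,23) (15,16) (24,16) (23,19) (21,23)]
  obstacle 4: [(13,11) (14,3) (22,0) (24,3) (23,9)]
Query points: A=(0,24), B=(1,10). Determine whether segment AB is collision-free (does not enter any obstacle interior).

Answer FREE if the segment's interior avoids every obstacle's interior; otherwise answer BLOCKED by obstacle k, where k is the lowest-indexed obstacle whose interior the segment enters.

FREE

Obstacle 1 [(1,16) (8,16) (9,22) (8,24) (4,21)]:
  edge (1,16)–(8,16): clear
  edge (8,16)–(9,22): clear
  edge (9,22)–(8,24): clear
  edge (8,24)–(4,21): clear
  edge (4,21)–(1,16): clear
  midpoint (1/2,17) outside
  → clear
Obstacle 2 [(0,8) (3,0) (8,5) (11,11) (6,10)]:
  edge (0,8)–(3,0): clear
  edge (3,0)–(8,5): clear
  edge (8,5)–(11,11): clear
  edge (11,11)–(6,10): clear
  edge (6,10)–(0,8): clear
  midpoint (1/2,17) outside
  → clear
Obstacle 3 [(13,23) (15,16) (24,16) (23,19) (21,23)]:
  edge (13,23)–(15,16): clear
  edge (15,16)–(24,16): clear
  edge (24,16)–(23,19): clear
  edge (23,19)–(21,23): clear
  edge (21,23)–(13,23): clear
  midpoint (1/2,17) outside
  → clear
Obstacle 4 [(13,11) (14,3) (22,0) (24,3) (23,9)]:
  edge (13,11)–(14,3): clear
  edge (14,3)–(22,0): clear
  edge (22,0)–(24,3): clear
  edge (24,3)–(23,9): clear
  edge (23,9)–(13,11): clear
  midpoint (1/2,17) outside
  → clear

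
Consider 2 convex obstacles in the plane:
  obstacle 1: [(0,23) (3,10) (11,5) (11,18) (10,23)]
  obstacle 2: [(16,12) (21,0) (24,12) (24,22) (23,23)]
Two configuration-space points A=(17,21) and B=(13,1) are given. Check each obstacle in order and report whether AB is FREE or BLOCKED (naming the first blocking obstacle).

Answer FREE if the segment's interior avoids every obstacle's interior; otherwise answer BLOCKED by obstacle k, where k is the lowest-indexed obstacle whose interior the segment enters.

Obstacle 1 [(0,23) (3,10) (11,5) (11,18) (10,23)]:
  edge (0,23)–(3,10): clear
  edge (3,10)–(11,5): clear
  edge (11,5)–(11,18): clear
  edge (11,18)–(10,23): clear
  edge (10,23)–(0,23): clear
  midpoint (15,11) outside
  → clear
Obstacle 2 [(16,12) (21,0) (24,12) (24,22) (23,23)]:
  edge (16,12)–(21,0): clear
  edge (21,0)–(24,12): clear
  edge (24,12)–(24,22): clear
  edge (24,22)–(23,23): clear
  edge (23,23)–(16,12): clear
  midpoint (15,11) outside
  → clear

FREE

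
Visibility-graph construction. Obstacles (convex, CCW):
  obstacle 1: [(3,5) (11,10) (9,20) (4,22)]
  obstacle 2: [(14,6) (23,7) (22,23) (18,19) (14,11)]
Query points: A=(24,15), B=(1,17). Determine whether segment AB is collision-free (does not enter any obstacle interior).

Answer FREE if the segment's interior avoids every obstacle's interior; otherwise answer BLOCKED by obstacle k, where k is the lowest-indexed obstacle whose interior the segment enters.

Obstacle 1 [(3,5) (11,10) (9,20) (4,22)]:
  edge (3,5)–(11,10): clear
  edge (11,10)–(9,20): crosses AB
  edge (9,20)–(4,22): clear
  edge (4,22)–(3,5): crosses AB
  → BLOCKED
Obstacle 2 [(14,6) (23,7) (22,23) (18,19) (14,11)]:
  edge (14,6)–(23,7): clear
  edge (23,7)–(22,23): crosses AB
  edge (22,23)–(18,19): clear
  edge (18,19)–(14,11): crosses AB
  edge (14,11)–(14,6): clear
  → BLOCKED

BLOCKED by obstacle 1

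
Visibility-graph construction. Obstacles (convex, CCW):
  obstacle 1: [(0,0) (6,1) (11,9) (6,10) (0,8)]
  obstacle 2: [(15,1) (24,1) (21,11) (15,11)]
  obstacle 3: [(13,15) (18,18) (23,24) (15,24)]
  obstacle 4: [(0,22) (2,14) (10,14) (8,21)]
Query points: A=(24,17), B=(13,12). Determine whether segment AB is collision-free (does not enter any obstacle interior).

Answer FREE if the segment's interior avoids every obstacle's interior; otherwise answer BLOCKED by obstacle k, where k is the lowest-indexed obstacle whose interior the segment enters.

FREE

Obstacle 1 [(0,0) (6,1) (11,9) (6,10) (0,8)]:
  edge (0,0)–(6,1): clear
  edge (6,1)–(11,9): clear
  edge (11,9)–(6,10): clear
  edge (6,10)–(0,8): clear
  edge (0,8)–(0,0): clear
  midpoint (37/2,29/2) outside
  → clear
Obstacle 2 [(15,1) (24,1) (21,11) (15,11)]:
  edge (15,1)–(24,1): clear
  edge (24,1)–(21,11): clear
  edge (21,11)–(15,11): clear
  edge (15,11)–(15,1): clear
  midpoint (37/2,29/2) outside
  → clear
Obstacle 3 [(13,15) (18,18) (23,24) (15,24)]:
  edge (13,15)–(18,18): clear
  edge (18,18)–(23,24): clear
  edge (23,24)–(15,24): clear
  edge (15,24)–(13,15): clear
  midpoint (37/2,29/2) outside
  → clear
Obstacle 4 [(0,22) (2,14) (10,14) (8,21)]:
  edge (0,22)–(2,14): clear
  edge (2,14)–(10,14): clear
  edge (10,14)–(8,21): clear
  edge (8,21)–(0,22): clear
  midpoint (37/2,29/2) outside
  → clear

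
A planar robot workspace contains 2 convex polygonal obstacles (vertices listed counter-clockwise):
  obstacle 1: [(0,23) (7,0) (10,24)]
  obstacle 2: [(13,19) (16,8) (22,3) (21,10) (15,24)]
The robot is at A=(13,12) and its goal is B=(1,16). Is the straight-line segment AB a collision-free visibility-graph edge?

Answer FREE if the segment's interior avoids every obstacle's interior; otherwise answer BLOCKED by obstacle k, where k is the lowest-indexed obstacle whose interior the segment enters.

Obstacle 1 [(0,23) (7,0) (10,24)]:
  edge (0,23)–(7,0): crosses AB
  edge (7,0)–(10,24): crosses AB
  edge (10,24)–(0,23): clear
  → BLOCKED
Obstacle 2 [(13,19) (16,8) (22,3) (21,10) (15,24)]:
  edge (13,19)–(16,8): clear
  edge (16,8)–(22,3): clear
  edge (22,3)–(21,10): clear
  edge (21,10)–(15,24): clear
  edge (15,24)–(13,19): clear
  midpoint (7,14) outside
  → clear

BLOCKED by obstacle 1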